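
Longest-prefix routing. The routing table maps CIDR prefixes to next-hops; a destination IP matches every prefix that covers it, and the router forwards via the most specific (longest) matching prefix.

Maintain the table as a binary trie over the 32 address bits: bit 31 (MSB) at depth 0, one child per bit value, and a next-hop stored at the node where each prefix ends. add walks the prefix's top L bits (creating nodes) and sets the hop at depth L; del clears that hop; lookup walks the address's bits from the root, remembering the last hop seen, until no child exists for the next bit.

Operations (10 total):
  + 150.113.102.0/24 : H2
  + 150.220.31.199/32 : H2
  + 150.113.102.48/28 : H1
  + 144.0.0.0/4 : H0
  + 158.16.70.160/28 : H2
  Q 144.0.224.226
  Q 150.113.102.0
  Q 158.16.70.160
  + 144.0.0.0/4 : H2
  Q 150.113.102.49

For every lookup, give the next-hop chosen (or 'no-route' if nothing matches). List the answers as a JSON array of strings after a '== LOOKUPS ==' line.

Process each operation:
  add 150.113.102.0/24 -> H2 at depth 24
  add 150.220.31.199/32 -> H2 at depth 32
  add 150.113.102.48/28 -> H1 at depth 28
  add 144.0.0.0/4 -> H0 at depth 4
  add 158.16.70.160/28 -> H2 at depth 28
  lookup 144.0.224.226: bits 10010 walk d0:-→d1:-→d2:-→d3:-→d4:H0→d5:- -> H0
  lookup 150.113.102.0: bits 10010110011100010110011000 walk d0:-→d1:-→d2:-→d3:-→d4:H0→d5:-→d6:-→d7:-→d8:-→d9:-→d10:-→d11:-→d12:-→d13:-→d14:-→d15:-→d16:-→d17:-→d18:-→d19:-→d20:-→d21:-→d22:-→d23:-→d24:H2→d25:-→d26:- -> H2
  lookup 158.16.70.160: bits 1001111000010000010001101010 walk d0:-→d1:-→d2:-→d3:-→d4:H0→d5:-→d6:-→d7:-→d8:-→d9:-→d10:-→d11:-→d12:-→d13:-→d14:-→d15:-→d16:-→d17:-→d18:-→d19:-→d20:-→d21:-→d22:-→d23:-→d24:-→d25:-→d26:-→d27:-→d28:H2 -> H2
  add 144.0.0.0/4 -> H2 at depth 4
  lookup 150.113.102.49: bits 1001011001110001011001100011 walk d0:-→d1:-→d2:-→d3:-→d4:H2→d5:-→d6:-→d7:-→d8:-→d9:-→d10:-→d11:-→d12:-→d13:-→d14:-→d15:-→d16:-→d17:-→d18:-→d19:-→d20:-→d21:-→d22:-→d23:-→d24:H2→d25:-→d26:-→d27:-→d28:H1 -> H1

== LOOKUPS ==
["H0","H2","H2","H1"]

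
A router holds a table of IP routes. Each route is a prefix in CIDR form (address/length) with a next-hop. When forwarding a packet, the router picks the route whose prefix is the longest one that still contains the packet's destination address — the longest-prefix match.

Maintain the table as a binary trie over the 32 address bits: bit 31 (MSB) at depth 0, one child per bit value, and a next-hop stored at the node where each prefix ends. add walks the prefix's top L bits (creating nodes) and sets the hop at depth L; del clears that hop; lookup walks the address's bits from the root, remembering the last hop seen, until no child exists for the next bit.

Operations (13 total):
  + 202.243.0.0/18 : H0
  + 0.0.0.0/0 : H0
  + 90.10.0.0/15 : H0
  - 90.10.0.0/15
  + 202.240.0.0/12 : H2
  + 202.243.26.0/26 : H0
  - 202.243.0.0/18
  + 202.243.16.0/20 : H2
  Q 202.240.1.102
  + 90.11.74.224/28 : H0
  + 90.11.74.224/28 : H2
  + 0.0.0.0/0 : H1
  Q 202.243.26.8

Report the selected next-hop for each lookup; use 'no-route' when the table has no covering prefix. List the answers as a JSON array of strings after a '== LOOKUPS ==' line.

Apply in order:
  add 202.243.0.0/18 -> H0 at depth 18
  add 0.0.0.0/0 -> H0 at depth 0
  add 90.10.0.0/15 -> H0 at depth 15
  - 90.10.0.0/15 clear@15
  add 202.240.0.0/12 -> H2 at depth 12
  add 202.243.26.0/26 -> H0 at depth 26
  - 202.243.0.0/18 clear@18
  add 202.243.16.0/20 -> H2 at depth 20
  lookup 202.240.1.102: bits 11001010111100 walk d0:H0→d1:-→d2:-→d3:-→d4:-→d5:-→d6:-→d7:-→d8:-→d9:-→d10:-→d11:-→d12:H2→d13:-→d14:- -> H2
  add 90.11.74.224/28 -> H0 at depth 28
  add 90.11.74.224/28 -> H2 at depth 28
  add 0.0.0.0/0 -> H1 at depth 0
  lookup 202.243.26.8: bits 11001010111100110001101000 walk d0:H1→d1:-→d2:-→d3:-→d4:-→d5:-→d6:-→d7:-→d8:-→d9:-→d10:-→d11:-→d12:H2→d13:-→d14:-→d15:-→d16:-→d17:-→d18:-→d19:-→d20:H2→d21:-→d22:-→d23:-→d24:-→d25:-→d26:H0 -> H0

== LOOKUPS ==
["H2","H0"]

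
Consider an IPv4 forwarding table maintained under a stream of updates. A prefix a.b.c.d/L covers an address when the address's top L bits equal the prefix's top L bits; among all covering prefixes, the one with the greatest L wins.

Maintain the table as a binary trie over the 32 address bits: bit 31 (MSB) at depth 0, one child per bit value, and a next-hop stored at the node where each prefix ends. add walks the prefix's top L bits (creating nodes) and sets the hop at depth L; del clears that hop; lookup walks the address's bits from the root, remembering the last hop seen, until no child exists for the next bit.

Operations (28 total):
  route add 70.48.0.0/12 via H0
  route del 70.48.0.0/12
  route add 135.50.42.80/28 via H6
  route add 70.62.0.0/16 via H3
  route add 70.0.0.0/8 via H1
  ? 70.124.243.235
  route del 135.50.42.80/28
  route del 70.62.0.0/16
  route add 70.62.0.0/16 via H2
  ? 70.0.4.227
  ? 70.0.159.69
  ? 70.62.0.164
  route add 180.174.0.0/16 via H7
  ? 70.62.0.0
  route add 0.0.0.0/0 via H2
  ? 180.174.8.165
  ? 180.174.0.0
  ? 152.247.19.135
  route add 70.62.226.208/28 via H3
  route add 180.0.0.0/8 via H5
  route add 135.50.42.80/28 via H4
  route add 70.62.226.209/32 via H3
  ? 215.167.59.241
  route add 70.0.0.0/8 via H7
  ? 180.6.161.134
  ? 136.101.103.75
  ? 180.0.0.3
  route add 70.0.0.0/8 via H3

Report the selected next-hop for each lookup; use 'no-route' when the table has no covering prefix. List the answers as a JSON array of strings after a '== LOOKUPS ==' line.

Apply in order:
  + 70.48.0.0/12 (H0) depth=12
  del 70.48.0.0/12 (clear depth 12)
  + 135.50.42.80/28 (H6) depth=28
  + 70.62.0.0/16 (H3) depth=16
  + 70.0.0.0/8 (H1) depth=8
  Q 70.124.243.235: descend 010001100 ; hops seen [H1] ; pick H1
  del 135.50.42.80/28 (clear depth 28)
  del 70.62.0.0/16 (clear depth 16)
  + 70.62.0.0/16 (H2) depth=16
  Q 70.0.4.227: descend 0100011000 ; hops seen [H1] ; pick H1
  Q 70.0.159.69: descend 0100011000 ; hops seen [H1] ; pick H1
  Q 70.62.0.164: descend 0100011000111110 ; hops seen [H1,H2] ; pick H2
  + 180.174.0.0/16 (H7) depth=16
  Q 70.62.0.0: descend 0100011000111110 ; hops seen [H1,H2] ; pick H2
  + 0.0.0.0/0 (H2) depth=0
  Q 180.174.8.165: descend 1011010010101110 ; hops seen [H2,H7] ; pick H7
  Q 180.174.0.0: descend 1011010010101110 ; hops seen [H2,H7] ; pick H7
  Q 152.247.19.135: descend 100 ; hops seen [H2] ; pick H2
  + 70.62.226.208/28 (H3) depth=28
  + 180.0.0.0/8 (H5) depth=8
  + 135.50.42.80/28 (H4) depth=28
  + 70.62.226.209/32 (H3) depth=32
  Q 215.167.59.241: descend 1 ; hops seen [H2] ; pick H2
  + 70.0.0.0/8 (H7) depth=8
  Q 180.6.161.134: descend 10110100 ; hops seen [H2,H5] ; pick H5
  Q 136.101.103.75: descend 1000 ; hops seen [H2] ; pick H2
  Q 180.0.0.3: descend 10110100 ; hops seen [H2,H5] ; pick H5
  + 70.0.0.0/8 (H3) depth=8

== LOOKUPS ==
["H1","H1","H1","H2","H2","H7","H7","H2","H2","H5","H2","H5"]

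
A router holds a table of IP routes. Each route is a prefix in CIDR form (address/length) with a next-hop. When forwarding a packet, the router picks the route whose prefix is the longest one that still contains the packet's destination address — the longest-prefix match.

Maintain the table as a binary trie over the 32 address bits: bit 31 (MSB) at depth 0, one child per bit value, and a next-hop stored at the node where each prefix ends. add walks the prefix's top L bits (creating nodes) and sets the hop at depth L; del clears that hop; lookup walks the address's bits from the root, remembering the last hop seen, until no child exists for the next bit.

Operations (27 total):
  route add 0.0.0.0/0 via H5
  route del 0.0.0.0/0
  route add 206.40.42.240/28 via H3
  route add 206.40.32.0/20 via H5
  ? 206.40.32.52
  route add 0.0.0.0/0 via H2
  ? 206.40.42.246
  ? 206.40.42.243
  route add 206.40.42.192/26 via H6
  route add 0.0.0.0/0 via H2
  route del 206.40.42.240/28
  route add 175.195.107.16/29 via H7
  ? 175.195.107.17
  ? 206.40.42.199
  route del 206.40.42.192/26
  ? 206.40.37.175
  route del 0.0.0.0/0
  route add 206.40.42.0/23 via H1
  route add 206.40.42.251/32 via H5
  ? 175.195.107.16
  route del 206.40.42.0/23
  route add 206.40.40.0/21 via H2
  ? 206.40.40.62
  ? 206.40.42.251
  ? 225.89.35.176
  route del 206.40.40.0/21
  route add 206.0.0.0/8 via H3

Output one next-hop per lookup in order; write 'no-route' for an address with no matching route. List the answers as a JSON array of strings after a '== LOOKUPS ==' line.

Process each operation:
  + 0.0.0.0/0 (H5) depth=0
  del 0.0.0.0/0 (clear depth 0)
  + 206.40.42.240/28 (H3) depth=28
  + 206.40.32.0/20 (H5) depth=20
  ? 206.40.32.52  path d0:-→d1:-→d2:-→d3:-→d4:-→d5:-→d6:-→d7:-→d8:-→d9:-→d10:-→d11:-→d12:-→d13:-→d14:-→d15:-→d16:-→d17:-→d18:-→d19:-→d20:H5  best=H5
  + 0.0.0.0/0 (H2) depth=0
  ? 206.40.42.246  path d0:H2→d1:-→d2:-→d3:-→d4:-→d5:-→d6:-→d7:-→d8:-→d9:-→d10:-→d11:-→d12:-→d13:-→d14:-→d15:-→d16:-→d17:-→d18:-→d19:-→d20:H5→d21:-→d22:-→d23:-→d24:-→d25:-→d26:-→d27:-→d28:H3  best=H3
  ? 206.40.42.243  path d0:H2→d1:-→d2:-→d3:-→d4:-→d5:-→d6:-→d7:-→d8:-→d9:-→d10:-→d11:-→d12:-→d13:-→d14:-→d15:-→d16:-→d17:-→d18:-→d19:-→d20:H5→d21:-→d22:-→d23:-→d24:-→d25:-→d26:-→d27:-→d28:H3  best=H3
  + 206.40.42.192/26 (H6) depth=26
  + 0.0.0.0/0 (H2) depth=0
  del 206.40.42.240/28 (clear depth 28)
  + 175.195.107.16/29 (H7) depth=29
  ? 175.195.107.17  path d0:H2→d1:-→d2:-→d3:-→d4:-→d5:-→d6:-→d7:-→d8:-→d9:-→d10:-→d11:-→d12:-→d13:-→d14:-→d15:-→d16:-→d17:-→d18:-→d19:-→d20:-→d21:-→d22:-→d23:-→d24:-→d25:-→d26:-→d27:-→d28:-→d29:H7  best=H7
  ? 206.40.42.199  path d0:H2→d1:-→d2:-→d3:-→d4:-→d5:-→d6:-→d7:-→d8:-→d9:-→d10:-→d11:-→d12:-→d13:-→d14:-→d15:-→d16:-→d17:-→d18:-→d19:-→d20:H5→d21:-→d22:-→d23:-→d24:-→d25:-→d26:H6  best=H6
  del 206.40.42.192/26 (clear depth 26)
  ? 206.40.37.175  path d0:H2→d1:-→d2:-→d3:-→d4:-→d5:-→d6:-→d7:-→d8:-→d9:-→d10:-→d11:-→d12:-→d13:-→d14:-→d15:-→d16:-→d17:-→d18:-→d19:-→d20:H5  best=H5
  del 0.0.0.0/0 (clear depth 0)
  + 206.40.42.0/23 (H1) depth=23
  + 206.40.42.251/32 (H5) depth=32
  ? 175.195.107.16  path d0:-→d1:-→d2:-→d3:-→d4:-→d5:-→d6:-→d7:-→d8:-→d9:-→d10:-→d11:-→d12:-→d13:-→d14:-→d15:-→d16:-→d17:-→d18:-→d19:-→d20:-→d21:-→d22:-→d23:-→d24:-→d25:-→d26:-→d27:-→d28:-→d29:H7  best=H7
  del 206.40.42.0/23 (clear depth 23)
  + 206.40.40.0/21 (H2) depth=21
  ? 206.40.40.62  path d0:-→d1:-→d2:-→d3:-→d4:-→d5:-→d6:-→d7:-→d8:-→d9:-→d10:-→d11:-→d12:-→d13:-→d14:-→d15:-→d16:-→d17:-→d18:-→d19:-→d20:H5→d21:H2→d22:-  best=H2
  ? 206.40.42.251  path d0:-→d1:-→d2:-→d3:-→d4:-→d5:-→d6:-→d7:-→d8:-→d9:-→d10:-→d11:-→d12:-→d13:-→d14:-→d15:-→d16:-→d17:-→d18:-→d19:-→d20:H5→d21:H2→d22:-→d23:-→d24:-→d25:-→d26:-→d27:-→d28:-→d29:-→d30:-→d31:-→d32:H5  best=H5
  ? 225.89.35.176  path d0:-→d1:-→d2:-  best=no-route
  del 206.40.40.0/21 (clear depth 21)
  + 206.0.0.0/8 (H3) depth=8

== LOOKUPS ==
["H5","H3","H3","H7","H6","H5","H7","H2","H5","no-route"]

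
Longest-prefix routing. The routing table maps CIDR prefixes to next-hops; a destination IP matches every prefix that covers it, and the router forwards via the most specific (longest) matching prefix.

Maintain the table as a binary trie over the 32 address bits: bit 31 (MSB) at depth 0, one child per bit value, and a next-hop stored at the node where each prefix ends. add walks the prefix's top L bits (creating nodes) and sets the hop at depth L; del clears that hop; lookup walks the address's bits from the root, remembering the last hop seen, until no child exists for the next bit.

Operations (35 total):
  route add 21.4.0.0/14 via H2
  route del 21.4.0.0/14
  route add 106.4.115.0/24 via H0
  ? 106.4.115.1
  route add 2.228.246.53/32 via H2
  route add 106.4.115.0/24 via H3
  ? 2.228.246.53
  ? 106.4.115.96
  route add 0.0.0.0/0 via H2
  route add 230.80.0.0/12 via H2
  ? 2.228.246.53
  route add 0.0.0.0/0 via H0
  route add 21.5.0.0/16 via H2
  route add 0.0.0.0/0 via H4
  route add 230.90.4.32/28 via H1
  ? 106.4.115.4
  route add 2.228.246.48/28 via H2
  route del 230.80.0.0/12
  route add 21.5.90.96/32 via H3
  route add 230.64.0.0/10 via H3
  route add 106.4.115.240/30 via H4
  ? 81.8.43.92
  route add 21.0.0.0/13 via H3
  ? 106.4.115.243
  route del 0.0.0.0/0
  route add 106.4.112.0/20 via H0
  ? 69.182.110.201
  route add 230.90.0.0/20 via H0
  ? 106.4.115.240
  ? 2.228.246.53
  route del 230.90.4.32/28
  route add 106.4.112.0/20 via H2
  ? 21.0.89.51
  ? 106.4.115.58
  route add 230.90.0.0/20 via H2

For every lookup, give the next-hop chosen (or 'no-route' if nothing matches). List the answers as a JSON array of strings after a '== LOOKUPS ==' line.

Trace:
  add 21.4.0.0/14 -> H2 at depth 14
  del 21.4.0.0/14 (clear depth 14)
  add 106.4.115.0/24 -> H0 at depth 24
  lookup 106.4.115.1: bits 011010100000010001110011 walk d0:-→d1:-→d2:-→d3:-→d4:-→d5:-→d6:-→d7:-→d8:-→d9:-→d10:-→d11:-→d12:-→d13:-→d14:-→d15:-→d16:-→d17:-→d18:-→d19:-→d20:-→d21:-→d22:-→d23:-→d24:H0 -> H0
  add 2.228.246.53/32 -> H2 at depth 32
  add 106.4.115.0/24 -> H3 at depth 24
  lookup 2.228.246.53: bits 00000010111001001111011000110101 walk d0:-→d1:-→d2:-→d3:-→d4:-→d5:-→d6:-→d7:-→d8:-→d9:-→d10:-→d11:-→d12:-→d13:-→d14:-→d15:-→d16:-→d17:-→d18:-→d19:-→d20:-→d21:-→d22:-→d23:-→d24:-→d25:-→d26:-→d27:-→d28:-→d29:-→d30:-→d31:-→d32:H2 -> H2
  lookup 106.4.115.96: bits 011010100000010001110011 walk d0:-→d1:-→d2:-→d3:-→d4:-→d5:-→d6:-→d7:-→d8:-→d9:-→d10:-→d11:-→d12:-→d13:-→d14:-→d15:-→d16:-→d17:-→d18:-→d19:-→d20:-→d21:-→d22:-→d23:-→d24:H3 -> H3
  add 0.0.0.0/0 -> H2 at depth 0
  add 230.80.0.0/12 -> H2 at depth 12
  lookup 2.228.246.53: bits 00000010111001001111011000110101 walk d0:H2→d1:-→d2:-→d3:-→d4:-→d5:-→d6:-→d7:-→d8:-→d9:-→d10:-→d11:-→d12:-→d13:-→d14:-→d15:-→d16:-→d17:-→d18:-→d19:-→d20:-→d21:-→d22:-→d23:-→d24:-→d25:-→d26:-→d27:-→d28:-→d29:-→d30:-→d31:-→d32:H2 -> H2
  add 0.0.0.0/0 -> H0 at depth 0
  add 21.5.0.0/16 -> H2 at depth 16
  add 0.0.0.0/0 -> H4 at depth 0
  add 230.90.4.32/28 -> H1 at depth 28
  lookup 106.4.115.4: bits 011010100000010001110011 walk d0:H4→d1:-→d2:-→d3:-→d4:-→d5:-→d6:-→d7:-→d8:-→d9:-→d10:-→d11:-→d12:-→d13:-→d14:-→d15:-→d16:-→d17:-→d18:-→d19:-→d20:-→d21:-→d22:-→d23:-→d24:H3 -> H3
  add 2.228.246.48/28 -> H2 at depth 28
  del 230.80.0.0/12 (clear depth 12)
  add 21.5.90.96/32 -> H3 at depth 32
  add 230.64.0.0/10 -> H3 at depth 10
  add 106.4.115.240/30 -> H4 at depth 30
  lookup 81.8.43.92: bits 01 walk d0:H4→d1:-→d2:- -> H4
  add 21.0.0.0/13 -> H3 at depth 13
  lookup 106.4.115.243: bits 011010100000010001110011111100 walk d0:H4→d1:-→d2:-→d3:-→d4:-→d5:-→d6:-→d7:-→d8:-→d9:-→d10:-→d11:-→d12:-→d13:-→d14:-→d15:-→d16:-→d17:-→d18:-→d19:-→d20:-→d21:-→d22:-→d23:-→d24:H3→d25:-→d26:-→d27:-→d28:-→d29:-→d30:H4 -> H4
  del 0.0.0.0/0 (clear depth 0)
  add 106.4.112.0/20 -> H0 at depth 20
  lookup 69.182.110.201: bits 01 walk d0:-→d1:-→d2:- -> no-route
  add 230.90.0.0/20 -> H0 at depth 20
  lookup 106.4.115.240: bits 011010100000010001110011111100 walk d0:-→d1:-→d2:-→d3:-→d4:-→d5:-→d6:-→d7:-→d8:-→d9:-→d10:-→d11:-→d12:-→d13:-→d14:-→d15:-→d16:-→d17:-→d18:-→d19:-→d20:H0→d21:-→d22:-→d23:-→d24:H3→d25:-→d26:-→d27:-→d28:-→d29:-→d30:H4 -> H4
  lookup 2.228.246.53: bits 00000010111001001111011000110101 walk d0:-→d1:-→d2:-→d3:-→d4:-→d5:-→d6:-→d7:-→d8:-→d9:-→d10:-→d11:-→d12:-→d13:-→d14:-→d15:-→d16:-→d17:-→d18:-→d19:-→d20:-→d21:-→d22:-→d23:-→d24:-→d25:-→d26:-→d27:-→d28:H2→d29:-→d30:-→d31:-→d32:H2 -> H2
  del 230.90.4.32/28 (clear depth 28)
  add 106.4.112.0/20 -> H2 at depth 20
  lookup 21.0.89.51: bits 0001010100000 walk d0:-→d1:-→d2:-→d3:-→d4:-→d5:-→d6:-→d7:-→d8:-→d9:-→d10:-→d11:-→d12:-→d13:H3 -> H3
  lookup 106.4.115.58: bits 011010100000010001110011 walk d0:-→d1:-→d2:-→d3:-→d4:-→d5:-→d6:-→d7:-→d8:-→d9:-→d10:-→d11:-→d12:-→d13:-→d14:-→d15:-→d16:-→d17:-→d18:-→d19:-→d20:H2→d21:-→d22:-→d23:-→d24:H3 -> H3
  add 230.90.0.0/20 -> H2 at depth 20

== LOOKUPS ==
["H0","H2","H3","H2","H3","H4","H4","no-route","H4","H2","H3","H3"]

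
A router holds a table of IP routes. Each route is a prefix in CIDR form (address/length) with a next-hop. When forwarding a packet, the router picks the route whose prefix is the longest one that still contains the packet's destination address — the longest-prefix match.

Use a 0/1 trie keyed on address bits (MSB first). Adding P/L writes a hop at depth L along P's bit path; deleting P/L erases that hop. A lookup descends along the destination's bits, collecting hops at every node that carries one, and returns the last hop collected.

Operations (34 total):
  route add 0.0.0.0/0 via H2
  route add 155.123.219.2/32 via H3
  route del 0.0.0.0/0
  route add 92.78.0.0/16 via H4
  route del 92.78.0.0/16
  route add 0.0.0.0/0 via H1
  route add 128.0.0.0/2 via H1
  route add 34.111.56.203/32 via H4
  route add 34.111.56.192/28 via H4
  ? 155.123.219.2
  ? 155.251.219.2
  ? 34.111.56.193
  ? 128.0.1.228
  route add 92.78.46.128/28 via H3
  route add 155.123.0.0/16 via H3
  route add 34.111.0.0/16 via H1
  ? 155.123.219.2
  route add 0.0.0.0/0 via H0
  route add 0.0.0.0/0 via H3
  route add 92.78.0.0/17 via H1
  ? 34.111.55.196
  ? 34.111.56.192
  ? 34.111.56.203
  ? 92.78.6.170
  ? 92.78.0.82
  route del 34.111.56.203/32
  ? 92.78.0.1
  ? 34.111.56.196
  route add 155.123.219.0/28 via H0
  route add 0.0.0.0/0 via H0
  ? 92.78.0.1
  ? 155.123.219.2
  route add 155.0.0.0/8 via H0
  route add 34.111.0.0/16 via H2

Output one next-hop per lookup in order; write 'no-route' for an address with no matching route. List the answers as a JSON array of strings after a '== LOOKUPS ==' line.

Process each operation:
  add 0.0.0.0/0 -> H2 at depth 0
  add 155.123.219.2/32 -> H3 at depth 32
  - 0.0.0.0/0 clear@0
  add 92.78.0.0/16 -> H4 at depth 16
  - 92.78.0.0/16 clear@16
  add 0.0.0.0/0 -> H1 at depth 0
  add 128.0.0.0/2 -> H1 at depth 2
  add 34.111.56.203/32 -> H4 at depth 32
  add 34.111.56.192/28 -> H4 at depth 28
  ? 155.123.219.2  path d0:H1→d1:-→d2:H1→d3:-→d4:-→d5:-→d6:-→d7:-→d8:-→d9:-→d10:-→d11:-→d12:-→d13:-→d14:-→d15:-→d16:-→d17:-→d18:-→d19:-→d20:-→d21:-→d22:-→d23:-→d24:-→d25:-→d26:-→d27:-→d28:-→d29:-→d30:-→d31:-→d32:H3  best=H3
  ? 155.251.219.2  path d0:H1→d1:-→d2:H1→d3:-→d4:-→d5:-→d6:-→d7:-→d8:-  best=H1
  ? 34.111.56.193  path d0:H1→d1:-→d2:-→d3:-→d4:-→d5:-→d6:-→d7:-→d8:-→d9:-→d10:-→d11:-→d12:-→d13:-→d14:-→d15:-→d16:-→d17:-→d18:-→d19:-→d20:-→d21:-→d22:-→d23:-→d24:-→d25:-→d26:-→d27:-→d28:H4  best=H4
  ? 128.0.1.228  path d0:H1→d1:-→d2:H1→d3:-  best=H1
  add 92.78.46.128/28 -> H3 at depth 28
  add 155.123.0.0/16 -> H3 at depth 16
  add 34.111.0.0/16 -> H1 at depth 16
  ? 155.123.219.2  path d0:H1→d1:-→d2:H1→d3:-→d4:-→d5:-→d6:-→d7:-→d8:-→d9:-→d10:-→d11:-→d12:-→d13:-→d14:-→d15:-→d16:H3→d17:-→d18:-→d19:-→d20:-→d21:-→d22:-→d23:-→d24:-→d25:-→d26:-→d27:-→d28:-→d29:-→d30:-→d31:-→d32:H3  best=H3
  add 0.0.0.0/0 -> H0 at depth 0
  add 0.0.0.0/0 -> H3 at depth 0
  add 92.78.0.0/17 -> H1 at depth 17
  ? 34.111.55.196  path d0:H3→d1:-→d2:-→d3:-→d4:-→d5:-→d6:-→d7:-→d8:-→d9:-→d10:-→d11:-→d12:-→d13:-→d14:-→d15:-→d16:H1→d17:-→d18:-→d19:-→d20:-  best=H1
  ? 34.111.56.192  path d0:H3→d1:-→d2:-→d3:-→d4:-→d5:-→d6:-→d7:-→d8:-→d9:-→d10:-→d11:-→d12:-→d13:-→d14:-→d15:-→d16:H1→d17:-→d18:-→d19:-→d20:-→d21:-→d22:-→d23:-→d24:-→d25:-→d26:-→d27:-→d28:H4  best=H4
  ? 34.111.56.203  path d0:H3→d1:-→d2:-→d3:-→d4:-→d5:-→d6:-→d7:-→d8:-→d9:-→d10:-→d11:-→d12:-→d13:-→d14:-→d15:-→d16:H1→d17:-→d18:-→d19:-→d20:-→d21:-→d22:-→d23:-→d24:-→d25:-→d26:-→d27:-→d28:H4→d29:-→d30:-→d31:-→d32:H4  best=H4
  ? 92.78.6.170  path d0:H3→d1:-→d2:-→d3:-→d4:-→d5:-→d6:-→d7:-→d8:-→d9:-→d10:-→d11:-→d12:-→d13:-→d14:-→d15:-→d16:-→d17:H1→d18:-  best=H1
  ? 92.78.0.82  path d0:H3→d1:-→d2:-→d3:-→d4:-→d5:-→d6:-→d7:-→d8:-→d9:-→d10:-→d11:-→d12:-→d13:-→d14:-→d15:-→d16:-→d17:H1→d18:-  best=H1
  - 34.111.56.203/32 clear@32
  ? 92.78.0.1  path d0:H3→d1:-→d2:-→d3:-→d4:-→d5:-→d6:-→d7:-→d8:-→d9:-→d10:-→d11:-→d12:-→d13:-→d14:-→d15:-→d16:-→d17:H1→d18:-  best=H1
  ? 34.111.56.196  path d0:H3→d1:-→d2:-→d3:-→d4:-→d5:-→d6:-→d7:-→d8:-→d9:-→d10:-→d11:-→d12:-→d13:-→d14:-→d15:-→d16:H1→d17:-→d18:-→d19:-→d20:-→d21:-→d22:-→d23:-→d24:-→d25:-→d26:-→d27:-→d28:H4  best=H4
  add 155.123.219.0/28 -> H0 at depth 28
  add 0.0.0.0/0 -> H0 at depth 0
  ? 92.78.0.1  path d0:H0→d1:-→d2:-→d3:-→d4:-→d5:-→d6:-→d7:-→d8:-→d9:-→d10:-→d11:-→d12:-→d13:-→d14:-→d15:-→d16:-→d17:H1→d18:-  best=H1
  ? 155.123.219.2  path d0:H0→d1:-→d2:H1→d3:-→d4:-→d5:-→d6:-→d7:-→d8:-→d9:-→d10:-→d11:-→d12:-→d13:-→d14:-→d15:-→d16:H3→d17:-→d18:-→d19:-→d20:-→d21:-→d22:-→d23:-→d24:-→d25:-→d26:-→d27:-→d28:H0→d29:-→d30:-→d31:-→d32:H3  best=H3
  add 155.0.0.0/8 -> H0 at depth 8
  add 34.111.0.0/16 -> H2 at depth 16

== LOOKUPS ==
["H3","H1","H4","H1","H3","H1","H4","H4","H1","H1","H1","H4","H1","H3"]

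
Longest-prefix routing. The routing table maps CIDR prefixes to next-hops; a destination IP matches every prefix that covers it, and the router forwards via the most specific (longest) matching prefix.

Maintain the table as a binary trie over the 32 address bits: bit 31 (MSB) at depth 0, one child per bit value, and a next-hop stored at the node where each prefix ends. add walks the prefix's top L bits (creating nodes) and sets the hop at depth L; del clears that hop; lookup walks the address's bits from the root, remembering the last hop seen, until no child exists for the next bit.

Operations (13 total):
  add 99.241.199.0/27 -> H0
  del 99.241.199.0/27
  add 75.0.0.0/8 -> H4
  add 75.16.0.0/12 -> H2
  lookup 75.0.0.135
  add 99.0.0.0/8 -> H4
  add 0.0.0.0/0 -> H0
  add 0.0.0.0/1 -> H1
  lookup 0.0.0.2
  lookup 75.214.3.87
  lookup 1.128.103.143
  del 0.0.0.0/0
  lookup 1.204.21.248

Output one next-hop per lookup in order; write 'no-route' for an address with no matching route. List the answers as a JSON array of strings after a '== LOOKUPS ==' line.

Apply in order:
  + 99.241.199.0/27 (H0) depth=27
  del 99.241.199.0/27 (clear depth 27)
  + 75.0.0.0/8 (H4) depth=8
  + 75.16.0.0/12 (H2) depth=12
  lookup 75.0.0.135: bits 01001011000 walk d0:-→d1:-→d2:-→d3:-→d4:-→d5:-→d6:-→d7:-→d8:H4→d9:-→d10:-→d11:- -> H4
  + 99.0.0.0/8 (H4) depth=8
  + 0.0.0.0/0 (H0) depth=0
  + 0.0.0.0/1 (H1) depth=1
  lookup 0.0.0.2: bits 0 walk d0:H0→d1:H1 -> H1
  lookup 75.214.3.87: bits 01001011 walk d0:H0→d1:H1→d2:-→d3:-→d4:-→d5:-→d6:-→d7:-→d8:H4 -> H4
  lookup 1.128.103.143: bits 0 walk d0:H0→d1:H1 -> H1
  del 0.0.0.0/0 (clear depth 0)
  lookup 1.204.21.248: bits 0 walk d0:-→d1:H1 -> H1

== LOOKUPS ==
["H4","H1","H4","H1","H1"]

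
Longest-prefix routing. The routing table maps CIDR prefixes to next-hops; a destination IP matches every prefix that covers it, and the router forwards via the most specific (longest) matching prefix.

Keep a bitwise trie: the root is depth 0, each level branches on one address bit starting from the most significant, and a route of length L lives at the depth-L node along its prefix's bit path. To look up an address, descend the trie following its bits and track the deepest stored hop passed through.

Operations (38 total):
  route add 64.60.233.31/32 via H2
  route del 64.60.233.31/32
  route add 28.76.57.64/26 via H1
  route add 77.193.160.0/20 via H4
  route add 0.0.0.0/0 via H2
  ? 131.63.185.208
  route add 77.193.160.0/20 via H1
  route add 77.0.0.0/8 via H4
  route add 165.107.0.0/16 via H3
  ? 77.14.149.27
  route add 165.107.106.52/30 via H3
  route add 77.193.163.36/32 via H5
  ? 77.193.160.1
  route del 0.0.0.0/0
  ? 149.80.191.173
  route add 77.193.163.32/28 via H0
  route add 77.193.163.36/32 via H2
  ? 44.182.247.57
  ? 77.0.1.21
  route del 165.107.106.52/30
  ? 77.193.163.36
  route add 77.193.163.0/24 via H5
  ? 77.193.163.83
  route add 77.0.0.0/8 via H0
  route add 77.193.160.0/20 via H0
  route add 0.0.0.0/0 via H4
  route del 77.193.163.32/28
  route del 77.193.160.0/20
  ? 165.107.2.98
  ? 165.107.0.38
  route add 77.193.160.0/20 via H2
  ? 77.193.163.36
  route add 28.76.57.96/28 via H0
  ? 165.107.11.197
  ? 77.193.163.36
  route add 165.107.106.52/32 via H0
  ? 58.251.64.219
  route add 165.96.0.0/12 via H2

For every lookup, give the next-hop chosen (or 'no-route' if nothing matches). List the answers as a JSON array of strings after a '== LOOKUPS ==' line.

Apply in order:
  add 64.60.233.31/32 -> H2 at depth 32
  - 64.60.233.31/32 clear@32
  add 28.76.57.64/26 -> H1 at depth 26
  add 77.193.160.0/20 -> H4 at depth 20
  add 0.0.0.0/0 -> H2 at depth 0
  Q 131.63.185.208: descend ε ; hops seen [H2] ; pick H2
  add 77.193.160.0/20 -> H1 at depth 20
  add 77.0.0.0/8 -> H4 at depth 8
  add 165.107.0.0/16 -> H3 at depth 16
  Q 77.14.149.27: descend 01001101 ; hops seen [H2,H4] ; pick H4
  add 165.107.106.52/30 -> H3 at depth 30
  add 77.193.163.36/32 -> H5 at depth 32
  Q 77.193.160.1: descend 0100110111000001101000 ; hops seen [H2,H4,H1] ; pick H1
  - 0.0.0.0/0 clear@0
  Q 149.80.191.173: descend 10 ; hops seen [∅] ; pick no-route
  add 77.193.163.32/28 -> H0 at depth 28
  add 77.193.163.36/32 -> H2 at depth 32
  Q 44.182.247.57: descend 00 ; hops seen [∅] ; pick no-route
  Q 77.0.1.21: descend 01001101 ; hops seen [H4] ; pick H4
  - 165.107.106.52/30 clear@30
  Q 77.193.163.36: descend 01001101110000011010001100100100 ; hops seen [H4,H1,H0,H2] ; pick H2
  add 77.193.163.0/24 -> H5 at depth 24
  Q 77.193.163.83: descend 0100110111000001101000110 ; hops seen [H4,H1,H5] ; pick H5
  add 77.0.0.0/8 -> H0 at depth 8
  add 77.193.160.0/20 -> H0 at depth 20
  add 0.0.0.0/0 -> H4 at depth 0
  - 77.193.163.32/28 clear@28
  - 77.193.160.0/20 clear@20
  Q 165.107.2.98: descend 10100101011010110 ; hops seen [H4,H3] ; pick H3
  Q 165.107.0.38: descend 10100101011010110 ; hops seen [H4,H3] ; pick H3
  add 77.193.160.0/20 -> H2 at depth 20
  Q 77.193.163.36: descend 01001101110000011010001100100100 ; hops seen [H4,H0,H2,H5,H2] ; pick H2
  add 28.76.57.96/28 -> H0 at depth 28
  Q 165.107.11.197: descend 10100101011010110 ; hops seen [H4,H3] ; pick H3
  Q 77.193.163.36: descend 01001101110000011010001100100100 ; hops seen [H4,H0,H2,H5,H2] ; pick H2
  add 165.107.106.52/32 -> H0 at depth 32
  Q 58.251.64.219: descend 00 ; hops seen [H4] ; pick H4
  add 165.96.0.0/12 -> H2 at depth 12

== LOOKUPS ==
["H2","H4","H1","no-route","no-route","H4","H2","H5","H3","H3","H2","H3","H2","H4"]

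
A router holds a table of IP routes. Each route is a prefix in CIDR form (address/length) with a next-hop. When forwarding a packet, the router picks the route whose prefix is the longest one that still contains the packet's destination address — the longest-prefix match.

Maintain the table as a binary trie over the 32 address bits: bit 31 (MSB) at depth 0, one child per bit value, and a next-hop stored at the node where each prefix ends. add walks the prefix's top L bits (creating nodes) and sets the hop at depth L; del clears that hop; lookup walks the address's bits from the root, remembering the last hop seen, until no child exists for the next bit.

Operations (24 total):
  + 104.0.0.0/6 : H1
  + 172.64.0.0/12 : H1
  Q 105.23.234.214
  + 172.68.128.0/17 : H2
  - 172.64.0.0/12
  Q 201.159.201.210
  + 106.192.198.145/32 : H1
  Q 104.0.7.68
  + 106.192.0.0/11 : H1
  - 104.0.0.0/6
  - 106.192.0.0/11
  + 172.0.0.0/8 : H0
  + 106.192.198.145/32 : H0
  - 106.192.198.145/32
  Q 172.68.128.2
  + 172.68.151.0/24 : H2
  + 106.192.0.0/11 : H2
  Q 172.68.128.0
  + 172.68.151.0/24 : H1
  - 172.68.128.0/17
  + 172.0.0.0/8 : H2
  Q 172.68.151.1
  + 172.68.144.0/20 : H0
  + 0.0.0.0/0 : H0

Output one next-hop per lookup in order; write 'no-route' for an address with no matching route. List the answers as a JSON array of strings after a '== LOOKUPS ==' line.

Trace:
  + 104.0.0.0/6 (H1) depth=6
  + 172.64.0.0/12 (H1) depth=12
  lookup 105.23.234.214: bits 011010 walk d0:-→d1:-→d2:-→d3:-→d4:-→d5:-→d6:H1 -> H1
  + 172.68.128.0/17 (H2) depth=17
  del 172.64.0.0/12 (clear depth 12)
  lookup 201.159.201.210: bits 1 walk d0:-→d1:- -> no-route
  + 106.192.198.145/32 (H1) depth=32
  lookup 104.0.7.68: bits 011010 walk d0:-→d1:-→d2:-→d3:-→d4:-→d5:-→d6:H1 -> H1
  + 106.192.0.0/11 (H1) depth=11
  del 104.0.0.0/6 (clear depth 6)
  del 106.192.0.0/11 (clear depth 11)
  + 172.0.0.0/8 (H0) depth=8
  + 106.192.198.145/32 (H0) depth=32
  del 106.192.198.145/32 (clear depth 32)
  lookup 172.68.128.2: bits 10101100010001001 walk d0:-→d1:-→d2:-→d3:-→d4:-→d5:-→d6:-→d7:-→d8:H0→d9:-→d10:-→d11:-→d12:-→d13:-→d14:-→d15:-→d16:-→d17:H2 -> H2
  + 172.68.151.0/24 (H2) depth=24
  + 106.192.0.0/11 (H2) depth=11
  lookup 172.68.128.0: bits 1010110001000100100 walk d0:-→d1:-→d2:-→d3:-→d4:-→d5:-→d6:-→d7:-→d8:H0→d9:-→d10:-→d11:-→d12:-→d13:-→d14:-→d15:-→d16:-→d17:H2→d18:-→d19:- -> H2
  + 172.68.151.0/24 (H1) depth=24
  del 172.68.128.0/17 (clear depth 17)
  + 172.0.0.0/8 (H2) depth=8
  lookup 172.68.151.1: bits 101011000100010010010111 walk d0:-→d1:-→d2:-→d3:-→d4:-→d5:-→d6:-→d7:-→d8:H2→d9:-→d10:-→d11:-→d12:-→d13:-→d14:-→d15:-→d16:-→d17:-→d18:-→d19:-→d20:-→d21:-→d22:-→d23:-→d24:H1 -> H1
  + 172.68.144.0/20 (H0) depth=20
  + 0.0.0.0/0 (H0) depth=0

== LOOKUPS ==
["H1","no-route","H1","H2","H2","H1"]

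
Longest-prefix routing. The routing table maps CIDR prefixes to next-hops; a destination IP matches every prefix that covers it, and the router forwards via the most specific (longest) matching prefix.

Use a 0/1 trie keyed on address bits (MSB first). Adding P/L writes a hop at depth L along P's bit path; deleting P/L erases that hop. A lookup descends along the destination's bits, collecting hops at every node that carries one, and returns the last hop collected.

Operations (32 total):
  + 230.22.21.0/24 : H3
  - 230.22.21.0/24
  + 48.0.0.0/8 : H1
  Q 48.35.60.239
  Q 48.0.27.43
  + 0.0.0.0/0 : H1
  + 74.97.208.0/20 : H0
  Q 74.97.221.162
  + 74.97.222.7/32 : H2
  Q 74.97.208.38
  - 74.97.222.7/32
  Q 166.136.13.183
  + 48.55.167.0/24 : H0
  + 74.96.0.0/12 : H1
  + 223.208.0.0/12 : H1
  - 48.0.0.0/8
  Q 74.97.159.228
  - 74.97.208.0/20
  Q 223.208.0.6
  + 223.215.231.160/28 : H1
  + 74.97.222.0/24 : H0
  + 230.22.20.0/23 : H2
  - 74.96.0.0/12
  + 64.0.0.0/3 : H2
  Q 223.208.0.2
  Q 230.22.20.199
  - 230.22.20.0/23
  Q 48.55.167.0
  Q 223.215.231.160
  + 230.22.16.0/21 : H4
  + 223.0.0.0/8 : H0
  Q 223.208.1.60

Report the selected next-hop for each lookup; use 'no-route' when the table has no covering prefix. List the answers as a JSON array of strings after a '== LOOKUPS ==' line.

Trace:
  add 230.22.21.0/24 -> H3 at depth 24
  del 230.22.21.0/24 (clear depth 24)
  add 48.0.0.0/8 -> H1 at depth 8
  lookup 48.35.60.239: bits 00110000 walk d0:-→d1:-→d2:-→d3:-→d4:-→d5:-→d6:-→d7:-→d8:H1 -> H1
  lookup 48.0.27.43: bits 00110000 walk d0:-→d1:-→d2:-→d3:-→d4:-→d5:-→d6:-→d7:-→d8:H1 -> H1
  add 0.0.0.0/0 -> H1 at depth 0
  add 74.97.208.0/20 -> H0 at depth 20
  lookup 74.97.221.162: bits 01001010011000011101 walk d0:H1→d1:-→d2:-→d3:-→d4:-→d5:-→d6:-→d7:-→d8:-→d9:-→d10:-→d11:-→d12:-→d13:-→d14:-→d15:-→d16:-→d17:-→d18:-→d19:-→d20:H0 -> H0
  add 74.97.222.7/32 -> H2 at depth 32
  lookup 74.97.208.38: bits 01001010011000011101 walk d0:H1→d1:-→d2:-→d3:-→d4:-→d5:-→d6:-→d7:-→d8:-→d9:-→d10:-→d11:-→d12:-→d13:-→d14:-→d15:-→d16:-→d17:-→d18:-→d19:-→d20:H0 -> H0
  del 74.97.222.7/32 (clear depth 32)
  lookup 166.136.13.183: bits 1 walk d0:H1→d1:- -> H1
  add 48.55.167.0/24 -> H0 at depth 24
  add 74.96.0.0/12 -> H1 at depth 12
  add 223.208.0.0/12 -> H1 at depth 12
  del 48.0.0.0/8 (clear depth 8)
  lookup 74.97.159.228: bits 01001010011000011 walk d0:H1→d1:-→d2:-→d3:-→d4:-→d5:-→d6:-→d7:-→d8:-→d9:-→d10:-→d11:-→d12:H1→d13:-→d14:-→d15:-→d16:-→d17:- -> H1
  del 74.97.208.0/20 (clear depth 20)
  lookup 223.208.0.6: bits 110111111101 walk d0:H1→d1:-→d2:-→d3:-→d4:-→d5:-→d6:-→d7:-→d8:-→d9:-→d10:-→d11:-→d12:H1 -> H1
  add 223.215.231.160/28 -> H1 at depth 28
  add 74.97.222.0/24 -> H0 at depth 24
  add 230.22.20.0/23 -> H2 at depth 23
  del 74.96.0.0/12 (clear depth 12)
  add 64.0.0.0/3 -> H2 at depth 3
  lookup 223.208.0.2: bits 1101111111010 walk d0:H1→d1:-→d2:-→d3:-→d4:-→d5:-→d6:-→d7:-→d8:-→d9:-→d10:-→d11:-→d12:H1→d13:- -> H1
  lookup 230.22.20.199: bits 11100110000101100001010 walk d0:H1→d1:-→d2:-→d3:-→d4:-→d5:-→d6:-→d7:-→d8:-→d9:-→d10:-→d11:-→d12:-→d13:-→d14:-→d15:-→d16:-→d17:-→d18:-→d19:-→d20:-→d21:-→d22:-→d23:H2 -> H2
  del 230.22.20.0/23 (clear depth 23)
  lookup 48.55.167.0: bits 001100000011011110100111 walk d0:H1→d1:-→d2:-→d3:-→d4:-→d5:-→d6:-→d7:-→d8:-→d9:-→d10:-→d11:-→d12:-→d13:-→d14:-→d15:-→d16:-→d17:-→d18:-→d19:-→d20:-→d21:-→d22:-→d23:-→d24:H0 -> H0
  lookup 223.215.231.160: bits 1101111111010111111001111010 walk d0:H1→d1:-→d2:-→d3:-→d4:-→d5:-→d6:-→d7:-→d8:-→d9:-→d10:-→d11:-→d12:H1→d13:-→d14:-→d15:-→d16:-→d17:-→d18:-→d19:-→d20:-→d21:-→d22:-→d23:-→d24:-→d25:-→d26:-→d27:-→d28:H1 -> H1
  add 230.22.16.0/21 -> H4 at depth 21
  add 223.0.0.0/8 -> H0 at depth 8
  lookup 223.208.1.60: bits 1101111111010 walk d0:H1→d1:-→d2:-→d3:-→d4:-→d5:-→d6:-→d7:-→d8:H0→d9:-→d10:-→d11:-→d12:H1→d13:- -> H1

== LOOKUPS ==
["H1","H1","H0","H0","H1","H1","H1","H1","H2","H0","H1","H1"]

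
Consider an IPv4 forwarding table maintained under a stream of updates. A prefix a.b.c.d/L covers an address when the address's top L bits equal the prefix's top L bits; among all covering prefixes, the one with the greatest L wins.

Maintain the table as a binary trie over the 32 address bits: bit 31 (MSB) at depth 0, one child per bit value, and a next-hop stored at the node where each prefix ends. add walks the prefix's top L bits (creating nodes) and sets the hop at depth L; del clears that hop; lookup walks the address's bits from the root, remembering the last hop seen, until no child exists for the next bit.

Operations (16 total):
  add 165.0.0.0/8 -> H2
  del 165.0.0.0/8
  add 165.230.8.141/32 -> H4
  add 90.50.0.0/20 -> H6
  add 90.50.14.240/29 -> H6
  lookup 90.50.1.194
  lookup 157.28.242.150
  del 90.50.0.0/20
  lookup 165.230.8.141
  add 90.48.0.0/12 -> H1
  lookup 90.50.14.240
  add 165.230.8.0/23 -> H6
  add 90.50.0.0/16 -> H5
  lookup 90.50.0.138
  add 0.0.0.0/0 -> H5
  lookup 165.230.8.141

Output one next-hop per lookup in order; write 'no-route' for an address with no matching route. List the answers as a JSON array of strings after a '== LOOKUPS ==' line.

Process each operation:
  + 165.0.0.0/8 (H2) depth=8
  del 165.0.0.0/8 (clear depth 8)
  + 165.230.8.141/32 (H4) depth=32
  + 90.50.0.0/20 (H6) depth=20
  + 90.50.14.240/29 (H6) depth=29
  ? 90.50.1.194  path d0:-→d1:-→d2:-→d3:-→d4:-→d5:-→d6:-→d7:-→d8:-→d9:-→d10:-→d11:-→d12:-→d13:-→d14:-→d15:-→d16:-→d17:-→d18:-→d19:-→d20:H6  best=H6
  ? 157.28.242.150  path d0:-→d1:-→d2:-  best=no-route
  del 90.50.0.0/20 (clear depth 20)
  ? 165.230.8.141  path d0:-→d1:-→d2:-→d3:-→d4:-→d5:-→d6:-→d7:-→d8:-→d9:-→d10:-→d11:-→d12:-→d13:-→d14:-→d15:-→d16:-→d17:-→d18:-→d19:-→d20:-→d21:-→d22:-→d23:-→d24:-→d25:-→d26:-→d27:-→d28:-→d29:-→d30:-→d31:-→d32:H4  best=H4
  + 90.48.0.0/12 (H1) depth=12
  ? 90.50.14.240  path d0:-→d1:-→d2:-→d3:-→d4:-→d5:-→d6:-→d7:-→d8:-→d9:-→d10:-→d11:-→d12:H1→d13:-→d14:-→d15:-→d16:-→d17:-→d18:-→d19:-→d20:-→d21:-→d22:-→d23:-→d24:-→d25:-→d26:-→d27:-→d28:-→d29:H6  best=H6
  + 165.230.8.0/23 (H6) depth=23
  + 90.50.0.0/16 (H5) depth=16
  ? 90.50.0.138  path d0:-→d1:-→d2:-→d3:-→d4:-→d5:-→d6:-→d7:-→d8:-→d9:-→d10:-→d11:-→d12:H1→d13:-→d14:-→d15:-→d16:H5→d17:-→d18:-→d19:-→d20:-  best=H5
  + 0.0.0.0/0 (H5) depth=0
  ? 165.230.8.141  path d0:H5→d1:-→d2:-→d3:-→d4:-→d5:-→d6:-→d7:-→d8:-→d9:-→d10:-→d11:-→d12:-→d13:-→d14:-→d15:-→d16:-→d17:-→d18:-→d19:-→d20:-→d21:-→d22:-→d23:H6→d24:-→d25:-→d26:-→d27:-→d28:-→d29:-→d30:-→d31:-→d32:H4  best=H4

== LOOKUPS ==
["H6","no-route","H4","H6","H5","H4"]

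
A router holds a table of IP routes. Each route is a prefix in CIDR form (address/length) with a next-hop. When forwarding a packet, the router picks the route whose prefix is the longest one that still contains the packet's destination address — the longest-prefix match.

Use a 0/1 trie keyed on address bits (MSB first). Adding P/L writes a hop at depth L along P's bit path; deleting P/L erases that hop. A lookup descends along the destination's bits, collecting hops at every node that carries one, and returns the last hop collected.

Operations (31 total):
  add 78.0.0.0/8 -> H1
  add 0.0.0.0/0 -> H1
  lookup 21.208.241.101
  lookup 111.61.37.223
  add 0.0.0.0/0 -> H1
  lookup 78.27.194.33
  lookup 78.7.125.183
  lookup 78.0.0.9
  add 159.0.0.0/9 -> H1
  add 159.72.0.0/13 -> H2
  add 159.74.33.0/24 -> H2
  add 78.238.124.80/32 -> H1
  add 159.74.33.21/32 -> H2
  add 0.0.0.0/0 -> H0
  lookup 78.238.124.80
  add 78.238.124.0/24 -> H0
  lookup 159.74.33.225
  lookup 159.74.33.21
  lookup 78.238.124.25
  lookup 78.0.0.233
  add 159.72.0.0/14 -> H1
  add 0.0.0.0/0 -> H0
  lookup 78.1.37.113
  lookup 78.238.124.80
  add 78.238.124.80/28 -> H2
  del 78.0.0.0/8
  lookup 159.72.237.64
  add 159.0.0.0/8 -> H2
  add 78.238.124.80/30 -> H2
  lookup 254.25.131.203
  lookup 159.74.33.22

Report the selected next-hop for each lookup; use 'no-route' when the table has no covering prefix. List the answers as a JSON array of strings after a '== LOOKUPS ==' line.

Apply in order:
  add 78.0.0.0/8 -> H1 at depth 8
  add 0.0.0.0/0 -> H1 at depth 0
  ? 21.208.241.101  path d0:H1→d1:-  best=H1
  ? 111.61.37.223  path d0:H1→d1:-→d2:-  best=H1
  add 0.0.0.0/0 -> H1 at depth 0
  ? 78.27.194.33  path d0:H1→d1:-→d2:-→d3:-→d4:-→d5:-→d6:-→d7:-→d8:H1  best=H1
  ? 78.7.125.183  path d0:H1→d1:-→d2:-→d3:-→d4:-→d5:-→d6:-→d7:-→d8:H1  best=H1
  ? 78.0.0.9  path d0:H1→d1:-→d2:-→d3:-→d4:-→d5:-→d6:-→d7:-→d8:H1  best=H1
  add 159.0.0.0/9 -> H1 at depth 9
  add 159.72.0.0/13 -> H2 at depth 13
  add 159.74.33.0/24 -> H2 at depth 24
  add 78.238.124.80/32 -> H1 at depth 32
  add 159.74.33.21/32 -> H2 at depth 32
  add 0.0.0.0/0 -> H0 at depth 0
  ? 78.238.124.80  path d0:H0→d1:-→d2:-→d3:-→d4:-→d5:-→d6:-→d7:-→d8:H1→d9:-→d10:-→d11:-→d12:-→d13:-→d14:-→d15:-→d16:-→d17:-→d18:-→d19:-→d20:-→d21:-→d22:-→d23:-→d24:-→d25:-→d26:-→d27:-→d28:-→d29:-→d30:-→d31:-→d32:H1  best=H1
  add 78.238.124.0/24 -> H0 at depth 24
  ? 159.74.33.225  path d0:H0→d1:-→d2:-→d3:-→d4:-→d5:-→d6:-→d7:-→d8:-→d9:H1→d10:-→d11:-→d12:-→d13:H2→d14:-→d15:-→d16:-→d17:-→d18:-→d19:-→d20:-→d21:-→d22:-→d23:-→d24:H2  best=H2
  ? 159.74.33.21  path d0:H0→d1:-→d2:-→d3:-→d4:-→d5:-→d6:-→d7:-→d8:-→d9:H1→d10:-→d11:-→d12:-→d13:H2→d14:-→d15:-→d16:-→d17:-→d18:-→d19:-→d20:-→d21:-→d22:-→d23:-→d24:H2→d25:-→d26:-→d27:-→d28:-→d29:-→d30:-→d31:-→d32:H2  best=H2
  ? 78.238.124.25  path d0:H0→d1:-→d2:-→d3:-→d4:-→d5:-→d6:-→d7:-→d8:H1→d9:-→d10:-→d11:-→d12:-→d13:-→d14:-→d15:-→d16:-→d17:-→d18:-→d19:-→d20:-→d21:-→d22:-→d23:-→d24:H0→d25:-  best=H0
  ? 78.0.0.233  path d0:H0→d1:-→d2:-→d3:-→d4:-→d5:-→d6:-→d7:-→d8:H1  best=H1
  add 159.72.0.0/14 -> H1 at depth 14
  add 0.0.0.0/0 -> H0 at depth 0
  ? 78.1.37.113  path d0:H0→d1:-→d2:-→d3:-→d4:-→d5:-→d6:-→d7:-→d8:H1  best=H1
  ? 78.238.124.80  path d0:H0→d1:-→d2:-→d3:-→d4:-→d5:-→d6:-→d7:-→d8:H1→d9:-→d10:-→d11:-→d12:-→d13:-→d14:-→d15:-→d16:-→d17:-→d18:-→d19:-→d20:-→d21:-→d22:-→d23:-→d24:H0→d25:-→d26:-→d27:-→d28:-→d29:-→d30:-→d31:-→d32:H1  best=H1
  add 78.238.124.80/28 -> H2 at depth 28
  del 78.0.0.0/8 (clear depth 8)
  ? 159.72.237.64  path d0:H0→d1:-→d2:-→d3:-→d4:-→d5:-→d6:-→d7:-→d8:-→d9:H1→d10:-→d11:-→d12:-→d13:H2→d14:H1  best=H1
  add 159.0.0.0/8 -> H2 at depth 8
  add 78.238.124.80/30 -> H2 at depth 30
  ? 254.25.131.203  path d0:H0→d1:-  best=H0
  ? 159.74.33.22  path d0:H0→d1:-→d2:-→d3:-→d4:-→d5:-→d6:-→d7:-→d8:H2→d9:H1→d10:-→d11:-→d12:-→d13:H2→d14:H1→d15:-→d16:-→d17:-→d18:-→d19:-→d20:-→d21:-→d22:-→d23:-→d24:H2→d25:-→d26:-→d27:-→d28:-→d29:-→d30:-  best=H2

== LOOKUPS ==
["H1","H1","H1","H1","H1","H1","H2","H2","H0","H1","H1","H1","H1","H0","H2"]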